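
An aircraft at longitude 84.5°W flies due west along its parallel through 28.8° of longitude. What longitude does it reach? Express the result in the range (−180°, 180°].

Start at -84.5°; shift −28.8° → -113.3°.
-113.3° already lies in (−180°, 180°].

113.3°W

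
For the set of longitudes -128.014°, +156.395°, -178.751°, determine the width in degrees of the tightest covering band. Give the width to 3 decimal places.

75.591°

Sort the longitudes: -178.751°, -128.014°, +156.395°.
Eastward gaps between consecutive values (wrapping around): 50.737°, 284.409°, 24.854°.
Largest gap = 284.409° ⇒ minimal covering band is its complement: 360° − 284.409° = 75.591°.
Band runs from +156.395° eastward to -128.014°, crossing the antimeridian.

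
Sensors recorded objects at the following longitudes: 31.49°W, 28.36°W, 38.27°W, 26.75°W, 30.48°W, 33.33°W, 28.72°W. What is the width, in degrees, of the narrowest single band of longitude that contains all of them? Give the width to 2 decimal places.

11.52°

Sort the longitudes: -38.27°, -33.33°, -31.49°, -30.48°, -28.72°, -28.36°, -26.75°.
Eastward gaps between consecutive values (wrapping around): 4.94°, 1.84°, 1.01°, 1.76°, 0.36°, 1.61°, 348.48°.
Largest gap = 348.48° ⇒ minimal covering band is its complement: 360° − 348.48° = 11.52°.
Band runs from -38.27° eastward to -26.75°.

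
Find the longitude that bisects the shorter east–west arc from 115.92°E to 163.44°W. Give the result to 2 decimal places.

Signed shortest Δλ from +115.92° to -163.44° is +80.64°.
Midpoint longitude = +115.92° + (+80.64°)/2 = +115.92° + 40.32° = +156.24°.
(The naïve average (+115.92 + -163.44)/2 = -23.76° is on the wrong side of the globe.)

156.24°E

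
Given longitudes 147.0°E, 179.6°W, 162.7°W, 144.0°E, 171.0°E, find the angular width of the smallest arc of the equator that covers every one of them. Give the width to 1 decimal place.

Sort the longitudes: -179.6°, -162.7°, +144.0°, +147.0°, +171.0°.
Eastward gaps between consecutive values (wrapping around): 16.9°, 306.7°, 3.0°, 24.0°, 9.4°.
Largest gap = 306.7° ⇒ minimal covering band is its complement: 360° − 306.7° = 53.3°.
Band runs from +144.0° eastward to -162.7°, crossing the antimeridian.

53.3°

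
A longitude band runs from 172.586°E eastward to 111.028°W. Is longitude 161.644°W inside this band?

Band width going east from +172.586° to -111.028°: ((-111.028 − 172.586) mod 360) = 76.386°.
Offset of -161.644° east of the west edge: ((-161.644 − 172.586) mod 360) = 25.770°.
25.770° ≤ 76.386° ⇒ inside.

Yes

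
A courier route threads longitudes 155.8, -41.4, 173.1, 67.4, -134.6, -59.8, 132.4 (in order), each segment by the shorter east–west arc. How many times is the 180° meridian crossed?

4

Leg 1: +155.8° → -41.4°, shortest Δλ = 162.8° (east) — crosses 180°.
Leg 2: -41.4° → +173.1°, shortest Δλ = -145.5° (west) — crosses 180°.
Leg 3: +173.1° → +67.4°, shortest Δλ = -105.7° (west) — does not cross 180°.
Leg 4: +67.4° → -134.6°, shortest Δλ = 158.0° (east) — crosses 180°.
Leg 5: -134.6° → -59.8°, shortest Δλ = 74.8° (east) — does not cross 180°.
Leg 6: -59.8° → +132.4°, shortest Δλ = -167.8° (west) — crosses 180°.
Total crossings: 4.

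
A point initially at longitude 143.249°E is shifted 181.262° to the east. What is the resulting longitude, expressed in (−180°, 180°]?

Start at +143.249°; shift +181.262° → +324.511°.
+324.511° lies outside (−180°, 180°]; subtract 360° → -35.489°.

35.489°W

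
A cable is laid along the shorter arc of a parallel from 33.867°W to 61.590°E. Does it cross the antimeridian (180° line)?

No

Signed shortest Δλ = ((61.590 − -33.867 + 180) mod 360) − 180 = 95.457°.
Going east by 95.457° from -33.867° reaches +61.590° without touching 180°.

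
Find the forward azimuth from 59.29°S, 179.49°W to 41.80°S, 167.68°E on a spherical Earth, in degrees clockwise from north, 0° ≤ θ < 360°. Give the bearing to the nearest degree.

330°

Δλ = 167.68 − -179.49 = 347.17°; wrapped into (−180°, 180°]: -12.83°.
θ = atan2( sin Δλ · cos φ₂ , cos φ₁ · sin φ₂ − sin φ₁ · cos φ₂ · cos Δλ )
  = atan2(-0.16554, 0.28454) = -30.190° → normalised to [0°, 360°): 329.810°.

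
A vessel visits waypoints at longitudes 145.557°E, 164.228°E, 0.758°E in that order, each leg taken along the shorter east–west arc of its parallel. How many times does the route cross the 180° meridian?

0

Leg 1: +145.557° → +164.228°, shortest Δλ = 18.671° (east) — does not cross 180°.
Leg 2: +164.228° → +0.758°, shortest Δλ = -163.47° (west) — does not cross 180°.
Total crossings: 0.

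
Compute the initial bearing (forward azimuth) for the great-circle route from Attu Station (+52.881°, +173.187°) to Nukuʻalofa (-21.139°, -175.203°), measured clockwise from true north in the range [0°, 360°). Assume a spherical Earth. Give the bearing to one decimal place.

Δλ = -175.203 − 173.187 = -348.390°; wrapped into (−180°, 180°]: 11.610°.
θ = atan2( sin Δλ · cos φ₂ , cos φ₁ · sin φ₂ − sin φ₁ · cos φ₂ · cos Δλ )
  = atan2(0.18771, -0.94614) = 168.779° → normalised to [0°, 360°): 168.779°.

168.8°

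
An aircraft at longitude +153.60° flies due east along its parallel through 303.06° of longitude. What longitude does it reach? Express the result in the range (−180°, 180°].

+96.66°

Start at +153.60°; shift +303.06° → +456.66°.
+456.66° lies outside (−180°, 180°]; subtract 360° → +96.66°.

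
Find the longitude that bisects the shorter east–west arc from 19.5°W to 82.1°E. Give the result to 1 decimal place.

Signed shortest Δλ from -19.5° to +82.1° is +101.6°.
Midpoint longitude = -19.5° + (+101.6°)/2 = -19.5° + 50.8° = +31.3°.

31.3°E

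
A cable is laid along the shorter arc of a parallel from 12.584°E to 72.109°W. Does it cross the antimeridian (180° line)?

Signed shortest Δλ = ((-72.109 − 12.584 + 180) mod 360) − 180 = -84.693°.
Going west by 84.693° from +12.584° reaches -72.109° without touching 180°.

No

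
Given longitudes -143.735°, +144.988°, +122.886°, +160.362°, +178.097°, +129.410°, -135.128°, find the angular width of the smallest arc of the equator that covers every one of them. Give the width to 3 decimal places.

101.986°

Sort the longitudes: -143.735°, -135.128°, +122.886°, +129.410°, +144.988°, +160.362°, +178.097°.
Eastward gaps between consecutive values (wrapping around): 8.607°, 258.014°, 6.524°, 15.578°, 15.374°, 17.735°, 38.168°.
Largest gap = 258.014° ⇒ minimal covering band is its complement: 360° − 258.014° = 101.986°.
Band runs from +122.886° eastward to -135.128°, crossing the antimeridian.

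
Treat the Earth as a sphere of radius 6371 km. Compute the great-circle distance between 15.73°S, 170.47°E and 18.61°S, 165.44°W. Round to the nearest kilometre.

2577 km

Δλ = -165.44 − 170.47 = -335.91°; wrapped into (−180°, 180°]: 24.09°.
Δφ = -18.61 − -15.73 = -2.88°.
a = sin²(Δφ/2) + cos φ₁ · cos φ₂ · sin²(Δλ/2) = 0.040356.
c = 2·atan2(√a, √(1−a)) = 0.40453 rad → d = 6371·c ≈ 2577.26 km.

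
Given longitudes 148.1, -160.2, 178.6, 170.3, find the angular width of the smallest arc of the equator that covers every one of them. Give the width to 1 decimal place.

51.7°

Sort the longitudes: -160.2°, +148.1°, +170.3°, +178.6°.
Eastward gaps between consecutive values (wrapping around): 308.3°, 22.2°, 8.3°, 21.2°.
Largest gap = 308.3° ⇒ minimal covering band is its complement: 360° − 308.3° = 51.7°.
Band runs from +148.1° eastward to -160.2°, crossing the antimeridian.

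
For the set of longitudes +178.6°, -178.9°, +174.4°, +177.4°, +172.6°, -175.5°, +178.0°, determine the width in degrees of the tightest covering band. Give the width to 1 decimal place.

11.9°

Sort the longitudes: -178.9°, -175.5°, +172.6°, +174.4°, +177.4°, +178.0°, +178.6°.
Eastward gaps between consecutive values (wrapping around): 3.4°, 348.1°, 1.8°, 3.0°, 0.6°, 0.6°, 2.5°.
Largest gap = 348.1° ⇒ minimal covering band is its complement: 360° − 348.1° = 11.9°.
Band runs from +172.6° eastward to -175.5°, crossing the antimeridian.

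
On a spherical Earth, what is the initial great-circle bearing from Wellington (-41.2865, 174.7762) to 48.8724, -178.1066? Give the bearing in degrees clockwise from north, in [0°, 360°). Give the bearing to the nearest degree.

Δλ = -178.1066 − 174.7762 = -352.8828°; wrapped into (−180°, 180°]: 7.1172°.
θ = atan2( sin Δλ · cos φ₂ , cos φ₁ · sin φ₂ − sin φ₁ · cos φ₂ · cos Δλ )
  = atan2(0.08149, 0.99665) = 4.675° → normalised to [0°, 360°): 4.675°.

5°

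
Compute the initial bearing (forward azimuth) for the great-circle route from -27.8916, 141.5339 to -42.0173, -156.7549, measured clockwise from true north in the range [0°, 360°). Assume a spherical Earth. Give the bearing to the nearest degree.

123°

Δλ = -156.7549 − 141.5339 = -298.2888°; wrapped into (−180°, 180°]: 61.7112°.
θ = atan2( sin Δλ · cos φ₂ , cos φ₁ · sin φ₂ − sin φ₁ · cos φ₂ · cos Δλ )
  = atan2(0.65421, -0.42689) = 123.125° → normalised to [0°, 360°): 123.125°.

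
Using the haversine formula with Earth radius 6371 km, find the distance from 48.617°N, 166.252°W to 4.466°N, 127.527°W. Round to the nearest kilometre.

6123 km

Δλ = -127.527 − -166.252 = 38.725°.
Δφ = 4.466 − 48.617 = -44.151°.
a = sin²(Δφ/2) + cos φ₁ · cos φ₂ · sin²(Δλ/2) = 0.213694.
c = 2·atan2(√a, √(1−a)) = 0.96111 rad → d = 6371·c ≈ 6123.22 km.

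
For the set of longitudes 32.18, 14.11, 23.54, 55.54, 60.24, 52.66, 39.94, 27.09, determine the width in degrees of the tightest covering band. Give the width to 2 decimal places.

Sort the longitudes: +14.11°, +23.54°, +27.09°, +32.18°, +39.94°, +52.66°, +55.54°, +60.24°.
Eastward gaps between consecutive values (wrapping around): 9.43°, 3.55°, 5.09°, 7.76°, 12.72°, 2.88°, 4.70°, 313.87°.
Largest gap = 313.87° ⇒ minimal covering band is its complement: 360° − 313.87° = 46.13°.
Band runs from +14.11° eastward to +60.24°.

46.13°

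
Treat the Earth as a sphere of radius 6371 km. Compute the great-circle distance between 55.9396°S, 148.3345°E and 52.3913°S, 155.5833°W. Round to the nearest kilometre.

3571 km

Δλ = -155.5833 − 148.3345 = -303.9178°; wrapped into (−180°, 180°]: 56.0822°.
Δφ = -52.3913 − -55.9396 = 3.5483°.
a = sin²(Δφ/2) + cos φ₁ · cos φ₂ · sin²(Δλ/2) = 0.076493.
c = 2·atan2(√a, √(1−a)) = 0.56046 rad → d = 6371·c ≈ 3570.66 km.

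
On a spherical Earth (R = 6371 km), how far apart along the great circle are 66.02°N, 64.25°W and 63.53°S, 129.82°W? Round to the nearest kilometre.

15343 km

Δλ = -129.82 − -64.25 = -65.57°.
Δφ = -63.53 − 66.02 = -129.55°.
a = sin²(Δφ/2) + cos φ₁ · cos φ₂ · sin²(Δλ/2) = 0.871491.
c = 2·atan2(√a, √(1−a)) = 2.40831 rad → d = 6371·c ≈ 15343.35 km.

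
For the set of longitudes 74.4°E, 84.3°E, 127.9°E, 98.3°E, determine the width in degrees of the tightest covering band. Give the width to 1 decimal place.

53.5°

Sort the longitudes: +74.4°, +84.3°, +98.3°, +127.9°.
Eastward gaps between consecutive values (wrapping around): 9.9°, 14.0°, 29.6°, 306.5°.
Largest gap = 306.5° ⇒ minimal covering band is its complement: 360° − 306.5° = 53.5°.
Band runs from +74.4° eastward to +127.9°.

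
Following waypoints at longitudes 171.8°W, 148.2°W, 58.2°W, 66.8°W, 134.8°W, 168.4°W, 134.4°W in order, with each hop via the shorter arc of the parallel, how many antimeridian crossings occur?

Leg 1: -171.8° → -148.2°, shortest Δλ = 23.6° (east) — does not cross 180°.
Leg 2: -148.2° → -58.2°, shortest Δλ = 90.0° (east) — does not cross 180°.
Leg 3: -58.2° → -66.8°, shortest Δλ = -8.6° (west) — does not cross 180°.
Leg 4: -66.8° → -134.8°, shortest Δλ = -68.0° (west) — does not cross 180°.
Leg 5: -134.8° → -168.4°, shortest Δλ = -33.6° (west) — does not cross 180°.
Leg 6: -168.4° → -134.4°, shortest Δλ = 34.0° (east) — does not cross 180°.
Total crossings: 0.

0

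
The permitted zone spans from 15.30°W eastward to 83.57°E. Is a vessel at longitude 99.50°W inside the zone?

Band width going east from -15.30° to +83.57°: ((83.57 − -15.30) mod 360) = 98.87°.
Offset of -99.50° east of the west edge: ((-99.50 − -15.30) mod 360) = 275.80°.
275.80° > 98.87° ⇒ outside.

No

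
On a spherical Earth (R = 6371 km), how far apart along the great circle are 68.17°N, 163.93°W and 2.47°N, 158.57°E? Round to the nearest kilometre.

7833 km

Δλ = 158.57 − -163.93 = 322.50°; wrapped into (−180°, 180°]: -37.50°.
Δφ = 2.47 − 68.17 = -65.70°.
a = sin²(Δφ/2) + cos φ₁ · cos φ₂ · sin²(Δλ/2) = 0.332628.
c = 2·atan2(√a, √(1−a)) = 1.22946 rad → d = 6371·c ≈ 7832.91 km.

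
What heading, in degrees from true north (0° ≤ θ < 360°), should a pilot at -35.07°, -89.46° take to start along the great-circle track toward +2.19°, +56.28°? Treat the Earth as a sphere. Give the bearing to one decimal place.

128.2°

Δλ = 56.28 − -89.46 = 145.74°.
θ = atan2( sin Δλ · cos φ₂ , cos φ₁ · sin φ₂ − sin φ₁ · cos φ₂ · cos Δλ )
  = atan2(0.56254, -0.44326) = 128.237° → normalised to [0°, 360°): 128.237°.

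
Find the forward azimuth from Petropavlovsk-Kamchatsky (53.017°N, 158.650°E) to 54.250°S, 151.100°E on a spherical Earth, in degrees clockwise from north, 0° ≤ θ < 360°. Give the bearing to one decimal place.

184.6°

Δλ = 151.100 − 158.650 = -7.550°.
θ = atan2( sin Δλ · cos φ₂ , cos φ₁ · sin φ₂ − sin φ₁ · cos φ₂ · cos Δλ )
  = atan2(-0.07677, -0.95089) = -175.385° → normalised to [0°, 360°): 184.615°.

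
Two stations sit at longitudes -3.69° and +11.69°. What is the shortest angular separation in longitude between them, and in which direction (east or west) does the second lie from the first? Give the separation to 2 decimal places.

Raw difference: 11.69 − -3.69 = 15.38°.
Normalise into (−180°, 180°]: 15.38° stays 15.38°.
Positive ⇒ the second point lies to the east; separation 15.38°.

15.38° east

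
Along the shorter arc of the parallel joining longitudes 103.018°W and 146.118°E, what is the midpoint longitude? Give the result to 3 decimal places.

158.450°W

Signed shortest Δλ from -103.018° to +146.118° is -110.864°.
Midpoint longitude = -103.018° + (-110.864°)/2 = -103.018° − 55.432° = -158.450°.
(The naïve average (-103.018 + +146.118)/2 = 21.55° is on the wrong side of the globe.)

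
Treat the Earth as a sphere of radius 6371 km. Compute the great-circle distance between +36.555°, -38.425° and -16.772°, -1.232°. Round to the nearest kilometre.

7099 km

Δλ = -1.232 − -38.425 = 37.193°.
Δφ = -16.772 − 36.555 = -53.327°.
a = sin²(Δφ/2) + cos φ₁ · cos φ₂ · sin²(Δλ/2) = 0.279594.
c = 2·atan2(√a, √(1−a)) = 1.11429 rad → d = 6371·c ≈ 7099.16 km.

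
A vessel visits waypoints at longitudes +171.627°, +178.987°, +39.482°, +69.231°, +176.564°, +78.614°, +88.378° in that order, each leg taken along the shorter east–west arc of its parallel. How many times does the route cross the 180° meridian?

0

Leg 1: +171.627° → +178.987°, shortest Δλ = 7.36° (east) — does not cross 180°.
Leg 2: +178.987° → +39.482°, shortest Δλ = -139.505° (west) — does not cross 180°.
Leg 3: +39.482° → +69.231°, shortest Δλ = 29.749° (east) — does not cross 180°.
Leg 4: +69.231° → +176.564°, shortest Δλ = 107.333° (east) — does not cross 180°.
Leg 5: +176.564° → +78.614°, shortest Δλ = -97.95° (west) — does not cross 180°.
Leg 6: +78.614° → +88.378°, shortest Δλ = 9.764° (east) — does not cross 180°.
Total crossings: 0.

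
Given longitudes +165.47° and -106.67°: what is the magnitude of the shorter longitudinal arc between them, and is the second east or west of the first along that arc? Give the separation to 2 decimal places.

87.86° east

Raw difference: -106.67 − 165.47 = -272.14°.
Normalise into (−180°, 180°]: -272.14° + 360° = 87.86°.
Positive ⇒ the second point lies to the east; separation 87.86°.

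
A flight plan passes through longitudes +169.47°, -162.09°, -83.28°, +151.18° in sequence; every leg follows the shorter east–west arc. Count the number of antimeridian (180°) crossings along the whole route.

2

Leg 1: +169.47° → -162.09°, shortest Δλ = 28.44° (east) — crosses 180°.
Leg 2: -162.09° → -83.28°, shortest Δλ = 78.81° (east) — does not cross 180°.
Leg 3: -83.28° → +151.18°, shortest Δλ = -125.54° (west) — crosses 180°.
Total crossings: 2.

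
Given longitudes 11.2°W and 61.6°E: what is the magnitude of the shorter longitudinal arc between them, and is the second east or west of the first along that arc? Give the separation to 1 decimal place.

Raw difference: 61.6 − -11.2 = 72.8°.
Normalise into (−180°, 180°]: 72.8° stays 72.8°.
Positive ⇒ the second point lies to the east; separation 72.8°.

72.8° east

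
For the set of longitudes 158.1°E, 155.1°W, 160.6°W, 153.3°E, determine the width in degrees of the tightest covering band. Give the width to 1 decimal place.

51.6°

Sort the longitudes: -160.6°, -155.1°, +153.3°, +158.1°.
Eastward gaps between consecutive values (wrapping around): 5.5°, 308.4°, 4.8°, 41.3°.
Largest gap = 308.4° ⇒ minimal covering band is its complement: 360° − 308.4° = 51.6°.
Band runs from +153.3° eastward to -155.1°, crossing the antimeridian.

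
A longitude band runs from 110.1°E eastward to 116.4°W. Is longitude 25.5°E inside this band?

Band width going east from +110.1° to -116.4°: ((-116.4 − 110.1) mod 360) = 133.5°.
Offset of +25.5° east of the west edge: ((25.5 − 110.1) mod 360) = 275.4°.
275.4° > 133.5° ⇒ outside.

No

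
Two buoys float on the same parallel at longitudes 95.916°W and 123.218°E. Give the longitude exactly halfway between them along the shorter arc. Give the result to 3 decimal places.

Signed shortest Δλ from -95.916° to +123.218° is -140.866°.
Midpoint longitude = -95.916° + (-140.866°)/2 = -95.916° − 70.433° = -166.349°.
(The naïve average (-95.916 + +123.218)/2 = 13.651° is on the wrong side of the globe.)

166.349°W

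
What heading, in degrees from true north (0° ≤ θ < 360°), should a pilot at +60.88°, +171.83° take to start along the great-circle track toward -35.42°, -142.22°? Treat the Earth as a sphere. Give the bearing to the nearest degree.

Δλ = -142.22 − 171.83 = -314.05°; wrapped into (−180°, 180°]: 45.95°.
θ = atan2( sin Δλ · cos φ₂ , cos φ₁ · sin φ₂ − sin φ₁ · cos φ₂ · cos Δλ )
  = atan2(0.58571, -0.77703) = 142.991° → normalised to [0°, 360°): 142.991°.

143°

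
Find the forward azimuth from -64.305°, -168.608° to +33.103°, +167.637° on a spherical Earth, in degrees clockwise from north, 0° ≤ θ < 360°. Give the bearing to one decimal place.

340.0°

Δλ = 167.637 − -168.608 = 336.245°; wrapped into (−180°, 180°]: -23.755°.
θ = atan2( sin Δλ · cos φ₂ , cos φ₁ · sin φ₂ − sin φ₁ · cos φ₂ · cos Δλ )
  = atan2(-0.33744, 0.92770) = -19.988° → normalised to [0°, 360°): 340.012°.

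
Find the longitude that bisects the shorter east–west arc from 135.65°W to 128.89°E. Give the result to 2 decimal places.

176.62°E

Signed shortest Δλ from -135.65° to +128.89° is -95.46°.
Midpoint longitude = -135.65° + (-95.46°)/2 = -135.65° − 47.73° = -183.38°.
Normalise into (−180°, 180°]: +176.62°.
(The naïve average (-135.65 + +128.89)/2 = -3.38° is on the wrong side of the globe.)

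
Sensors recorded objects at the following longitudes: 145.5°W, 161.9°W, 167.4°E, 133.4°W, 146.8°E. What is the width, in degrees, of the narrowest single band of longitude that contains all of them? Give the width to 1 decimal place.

79.8°

Sort the longitudes: -161.9°, -145.5°, -133.4°, +146.8°, +167.4°.
Eastward gaps between consecutive values (wrapping around): 16.4°, 12.1°, 280.2°, 20.6°, 30.7°.
Largest gap = 280.2° ⇒ minimal covering band is its complement: 360° − 280.2° = 79.8°.
Band runs from +146.8° eastward to -133.4°, crossing the antimeridian.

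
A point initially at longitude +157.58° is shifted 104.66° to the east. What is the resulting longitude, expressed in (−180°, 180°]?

-97.76°

Start at +157.58°; shift +104.66° → +262.24°.
+262.24° lies outside (−180°, 180°]; subtract 360° → -97.76°.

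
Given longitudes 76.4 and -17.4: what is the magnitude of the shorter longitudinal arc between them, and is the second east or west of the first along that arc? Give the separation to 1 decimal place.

93.8° west

Raw difference: -17.4 − 76.4 = -93.8°.
Normalise into (−180°, 180°]: -93.8° stays -93.8°.
Negative ⇒ the second point lies to the west; separation 93.8°.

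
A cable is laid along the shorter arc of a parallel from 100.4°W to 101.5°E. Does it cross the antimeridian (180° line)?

Yes

Naïve |101.5 − -100.4| = 201.9° > 180°, so the shorter arc goes the other way round — across 180°.
Signed shortest Δλ = ((101.5 − -100.4 + 180) mod 360) − 180 = -158.1°.
Going west by 158.1° from -100.4° passes through 180° before reaching +101.5°.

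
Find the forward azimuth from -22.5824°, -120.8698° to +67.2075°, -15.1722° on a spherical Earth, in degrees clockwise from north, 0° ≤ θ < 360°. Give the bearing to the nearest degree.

25°

Δλ = -15.1722 − -120.8698 = 105.6976°.
θ = atan2( sin Δλ · cos φ₂ , cos φ₁ · sin φ₂ − sin φ₁ · cos φ₂ · cos Δλ )
  = atan2(0.37295, 0.81098) = 24.696° → normalised to [0°, 360°): 24.696°.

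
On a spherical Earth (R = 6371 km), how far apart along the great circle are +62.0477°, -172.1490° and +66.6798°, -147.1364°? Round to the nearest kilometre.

Δλ = -147.1364 − -172.1490 = 25.0126°.
Δφ = 66.6798 − 62.0477 = 4.6321°.
a = sin²(Δφ/2) + cos φ₁ · cos φ₂ · sin²(Δλ/2) = 0.010334.
c = 2·atan2(√a, √(1−a)) = 0.20367 rad → d = 6371·c ≈ 1297.57 km.

1298 km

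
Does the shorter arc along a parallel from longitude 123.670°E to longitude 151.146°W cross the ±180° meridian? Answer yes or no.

Naïve |-151.146 − 123.670| = 274.816° > 180°, so the shorter arc goes the other way round — across 180°.
Signed shortest Δλ = ((-151.146 − 123.670 + 180) mod 360) − 180 = 85.184°.
Going east by 85.184° from +123.670° passes through 180° before reaching -151.146°.

Yes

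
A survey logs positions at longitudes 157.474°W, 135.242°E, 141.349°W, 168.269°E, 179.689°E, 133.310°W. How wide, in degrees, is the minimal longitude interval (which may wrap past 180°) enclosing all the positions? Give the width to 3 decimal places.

Sort the longitudes: -157.474°, -141.349°, -133.310°, +135.242°, +168.269°, +179.689°.
Eastward gaps between consecutive values (wrapping around): 16.125°, 8.039°, 268.552°, 33.027°, 11.420°, 22.837°.
Largest gap = 268.552° ⇒ minimal covering band is its complement: 360° − 268.552° = 91.448°.
Band runs from +135.242° eastward to -133.310°, crossing the antimeridian.

91.448°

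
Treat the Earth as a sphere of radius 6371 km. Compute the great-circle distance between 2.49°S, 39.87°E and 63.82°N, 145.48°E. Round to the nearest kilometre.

Δλ = 145.48 − 39.87 = 105.61°.
Δφ = 63.82 − -2.49 = 66.31°.
a = sin²(Δφ/2) + cos φ₁ · cos φ₂ · sin²(Δλ/2) = 0.578798.
c = 2·atan2(√a, √(1−a)) = 1.72905 rad → d = 6371·c ≈ 11015.79 km.

11016 km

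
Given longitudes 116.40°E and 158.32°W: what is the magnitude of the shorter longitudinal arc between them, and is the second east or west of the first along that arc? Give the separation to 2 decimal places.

Raw difference: -158.32 − 116.40 = -274.72°.
Normalise into (−180°, 180°]: -274.72° + 360° = 85.28°.
Positive ⇒ the second point lies to the east; separation 85.28°.

85.28° east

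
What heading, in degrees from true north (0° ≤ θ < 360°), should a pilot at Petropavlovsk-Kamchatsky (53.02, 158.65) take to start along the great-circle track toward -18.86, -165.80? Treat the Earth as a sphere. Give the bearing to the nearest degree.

146°

Δλ = -165.80 − 158.65 = -324.45°; wrapped into (−180°, 180°]: 35.55°.
θ = atan2( sin Δλ · cos φ₂ , cos φ₁ · sin φ₂ − sin φ₁ · cos φ₂ · cos Δλ )
  = atan2(0.55020, -0.80950) = 145.797° → normalised to [0°, 360°): 145.797°.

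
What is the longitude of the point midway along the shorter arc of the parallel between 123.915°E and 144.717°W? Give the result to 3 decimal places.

Signed shortest Δλ from +123.915° to -144.717° is +91.368°.
Midpoint longitude = +123.915° + (+91.368°)/2 = +123.915° + 45.684° = +169.599°.
(The naïve average (+123.915 + -144.717)/2 = -10.401° is on the wrong side of the globe.)

169.599°E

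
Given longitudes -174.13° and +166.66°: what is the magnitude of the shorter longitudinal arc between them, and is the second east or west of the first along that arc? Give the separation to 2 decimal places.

19.21° west

Raw difference: 166.66 − -174.13 = 340.79°.
Normalise into (−180°, 180°]: 340.79° − 360° = -19.21°.
Negative ⇒ the second point lies to the west; separation 19.21°.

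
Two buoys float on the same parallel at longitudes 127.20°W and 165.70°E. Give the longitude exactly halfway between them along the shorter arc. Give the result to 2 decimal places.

Signed shortest Δλ from -127.20° to +165.70° is -67.10°.
Midpoint longitude = -127.20° + (-67.10°)/2 = -127.20° − 33.55° = -160.75°.
(The naïve average (-127.20 + +165.70)/2 = 19.25° is on the wrong side of the globe.)

160.75°W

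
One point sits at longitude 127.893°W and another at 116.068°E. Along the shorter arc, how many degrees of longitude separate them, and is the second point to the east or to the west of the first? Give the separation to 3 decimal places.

116.039° west

Raw difference: 116.068 − -127.893 = 243.961°.
Normalise into (−180°, 180°]: 243.961° − 360° = -116.039°.
Negative ⇒ the second point lies to the west; separation 116.039°.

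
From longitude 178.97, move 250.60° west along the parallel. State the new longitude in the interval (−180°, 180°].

-71.63°

Start at +178.97°; shift −250.60° → -71.63°.
-71.63° already lies in (−180°, 180°].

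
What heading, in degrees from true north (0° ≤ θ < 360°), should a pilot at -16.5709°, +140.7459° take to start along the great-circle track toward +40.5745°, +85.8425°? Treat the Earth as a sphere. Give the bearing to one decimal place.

320.3°

Δλ = 85.8425 − 140.7459 = -54.9034°.
θ = atan2( sin Δλ · cos φ₂ , cos φ₁ · sin φ₂ − sin φ₁ · cos φ₂ · cos Δλ )
  = atan2(-0.62146, 0.74797) = -39.722° → normalised to [0°, 360°): 320.278°.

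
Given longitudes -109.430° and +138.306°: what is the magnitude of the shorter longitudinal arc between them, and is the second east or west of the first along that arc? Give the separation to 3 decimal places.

112.264° west

Raw difference: 138.306 − -109.430 = 247.736°.
Normalise into (−180°, 180°]: 247.736° − 360° = -112.264°.
Negative ⇒ the second point lies to the west; separation 112.264°.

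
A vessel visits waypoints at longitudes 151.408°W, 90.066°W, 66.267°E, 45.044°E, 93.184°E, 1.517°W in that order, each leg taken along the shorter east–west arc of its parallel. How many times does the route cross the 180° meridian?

Leg 1: -151.408° → -90.066°, shortest Δλ = 61.342° (east) — does not cross 180°.
Leg 2: -90.066° → +66.267°, shortest Δλ = 156.333° (east) — does not cross 180°.
Leg 3: +66.267° → +45.044°, shortest Δλ = -21.223° (west) — does not cross 180°.
Leg 4: +45.044° → +93.184°, shortest Δλ = 48.14° (east) — does not cross 180°.
Leg 5: +93.184° → -1.517°, shortest Δλ = -94.701° (west) — does not cross 180°.
Total crossings: 0.

0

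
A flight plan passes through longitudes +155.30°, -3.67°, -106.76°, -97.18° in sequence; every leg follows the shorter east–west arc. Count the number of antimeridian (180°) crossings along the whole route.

0

Leg 1: +155.30° → -3.67°, shortest Δλ = -158.97° (west) — does not cross 180°.
Leg 2: -3.67° → -106.76°, shortest Δλ = -103.09° (west) — does not cross 180°.
Leg 3: -106.76° → -97.18°, shortest Δλ = 9.58° (east) — does not cross 180°.
Total crossings: 0.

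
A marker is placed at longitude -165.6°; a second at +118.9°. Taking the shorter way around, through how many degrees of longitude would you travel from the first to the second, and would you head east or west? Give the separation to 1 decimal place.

75.5° west

Raw difference: 118.9 − -165.6 = 284.5°.
Normalise into (−180°, 180°]: 284.5° − 360° = -75.5°.
Negative ⇒ the second point lies to the west; separation 75.5°.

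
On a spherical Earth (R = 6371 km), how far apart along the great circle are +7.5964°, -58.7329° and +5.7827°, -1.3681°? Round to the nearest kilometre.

Δλ = -1.3681 − -58.7329 = 57.3648°.
Δφ = 5.7827 − 7.5964 = -1.8137°.
a = sin²(Δφ/2) + cos φ₁ · cos φ₂ · sin²(Δλ/2) = 0.227423.
c = 2·atan2(√a, √(1−a)) = 0.99422 rad → d = 6371·c ≈ 6334.19 km.

6334 km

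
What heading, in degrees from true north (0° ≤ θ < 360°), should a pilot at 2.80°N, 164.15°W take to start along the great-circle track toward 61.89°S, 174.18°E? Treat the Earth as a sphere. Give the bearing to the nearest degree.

Δλ = 174.18 − -164.15 = 338.33°; wrapped into (−180°, 180°]: -21.67°.
θ = atan2( sin Δλ · cos φ₂ , cos φ₁ · sin φ₂ − sin φ₁ · cos φ₂ · cos Δλ )
  = atan2(-0.17398, -0.90238) = -169.087° → normalised to [0°, 360°): 190.913°.

191°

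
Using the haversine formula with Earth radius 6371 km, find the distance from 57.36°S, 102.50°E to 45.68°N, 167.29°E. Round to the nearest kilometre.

Δλ = 167.29 − 102.50 = 64.79°.
Δφ = 45.68 − -57.36 = 103.04°.
a = sin²(Δφ/2) + cos φ₁ · cos φ₂ · sin²(Δλ/2) = 0.720978.
c = 2·atan2(√a, √(1−a)) = 2.02857 rad → d = 6371·c ≈ 12924.05 km.

12924 km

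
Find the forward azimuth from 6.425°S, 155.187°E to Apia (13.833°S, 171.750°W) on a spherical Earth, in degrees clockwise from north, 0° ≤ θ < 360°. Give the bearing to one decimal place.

Δλ = -171.750 − 155.187 = -326.937°; wrapped into (−180°, 180°]: 33.063°.
θ = atan2( sin Δλ · cos φ₂ , cos φ₁ · sin φ₂ − sin φ₁ · cos φ₂ · cos Δλ )
  = atan2(0.52974, -0.14653) = 105.462° → normalised to [0°, 360°): 105.462°.

105.5°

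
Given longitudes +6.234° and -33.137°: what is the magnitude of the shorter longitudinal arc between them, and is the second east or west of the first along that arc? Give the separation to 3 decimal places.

39.371° west

Raw difference: -33.137 − 6.234 = -39.371°.
Normalise into (−180°, 180°]: -39.371° stays -39.371°.
Negative ⇒ the second point lies to the west; separation 39.371°.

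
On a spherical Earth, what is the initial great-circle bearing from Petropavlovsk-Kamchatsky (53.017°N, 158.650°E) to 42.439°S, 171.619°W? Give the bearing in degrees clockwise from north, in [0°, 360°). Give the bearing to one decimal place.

158.3°

Δλ = -171.619 − 158.650 = -330.269°; wrapped into (−180°, 180°]: 29.731°.
θ = atan2( sin Δλ · cos φ₂ , cos φ₁ · sin φ₂ − sin φ₁ · cos φ₂ · cos Δλ )
  = atan2(0.36599, -0.91787) = 158.261° → normalised to [0°, 360°): 158.261°.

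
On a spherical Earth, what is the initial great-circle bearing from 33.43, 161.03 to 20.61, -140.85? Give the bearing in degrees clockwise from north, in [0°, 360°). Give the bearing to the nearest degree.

Δλ = -140.85 − 161.03 = -301.88°; wrapped into (−180°, 180°]: 58.12°.
θ = atan2( sin Δλ · cos φ₂ , cos φ₁ · sin φ₂ − sin φ₁ · cos φ₂ · cos Δλ )
  = atan2(0.79481, 0.02143) = 88.456° → normalised to [0°, 360°): 88.456°.

88°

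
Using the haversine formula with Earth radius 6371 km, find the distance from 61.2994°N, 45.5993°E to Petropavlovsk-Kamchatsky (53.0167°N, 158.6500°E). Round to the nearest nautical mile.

Δλ = 158.6500 − 45.5993 = 113.0507°.
Δφ = 53.0167 − 61.2994 = -8.2827°.
a = sin²(Δφ/2) + cos φ₁ · cos φ₂ · sin²(Δλ/2) = 0.206224.
c = 2·atan2(√a, √(1−a)) = 0.94277 rad → d = 6371·c ≈ 6006.36 km ≈ 3243.17 nmi.

3243 nmi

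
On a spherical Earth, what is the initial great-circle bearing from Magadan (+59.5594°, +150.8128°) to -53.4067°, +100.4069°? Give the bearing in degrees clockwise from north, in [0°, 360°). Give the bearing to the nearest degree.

212°

Δλ = 100.4069 − 150.8128 = -50.4059°.
θ = atan2( sin Δλ · cos φ₂ , cos φ₁ · sin φ₂ − sin φ₁ · cos φ₂ · cos Δλ )
  = atan2(-0.45937, -0.73435) = -147.972° → normalised to [0°, 360°): 212.028°.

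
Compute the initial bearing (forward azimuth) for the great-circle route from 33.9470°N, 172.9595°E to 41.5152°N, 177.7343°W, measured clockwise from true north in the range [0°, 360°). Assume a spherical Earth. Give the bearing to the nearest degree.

Δλ = -177.7343 − 172.9595 = -350.6938°; wrapped into (−180°, 180°]: 9.3062°.
θ = atan2( sin Δλ · cos φ₂ , cos φ₁ · sin φ₂ − sin φ₁ · cos φ₂ · cos Δλ )
  = atan2(0.12109, 0.13721) = 41.428° → normalised to [0°, 360°): 41.428°.

41°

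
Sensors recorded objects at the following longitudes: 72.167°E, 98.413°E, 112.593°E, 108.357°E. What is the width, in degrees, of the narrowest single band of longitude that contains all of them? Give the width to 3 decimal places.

40.426°

Sort the longitudes: +72.167°, +98.413°, +108.357°, +112.593°.
Eastward gaps between consecutive values (wrapping around): 26.246°, 9.944°, 4.236°, 319.574°.
Largest gap = 319.574° ⇒ minimal covering band is its complement: 360° − 319.574° = 40.426°.
Band runs from +72.167° eastward to +112.593°.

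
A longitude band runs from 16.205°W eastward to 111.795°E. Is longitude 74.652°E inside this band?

Band width going east from -16.205° to +111.795°: ((111.795 − -16.205) mod 360) = 128.000°.
Offset of +74.652° east of the west edge: ((74.652 − -16.205) mod 360) = 90.857°.
90.857° ≤ 128.000° ⇒ inside.

Yes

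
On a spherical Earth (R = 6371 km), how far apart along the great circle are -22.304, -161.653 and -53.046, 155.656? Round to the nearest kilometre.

4959 km

Δλ = 155.656 − -161.653 = 317.309°; wrapped into (−180°, 180°]: -42.691°.
Δφ = -53.046 − -22.304 = -30.742°.
a = sin²(Δφ/2) + cos φ₁ · cos φ₂ · sin²(Δλ/2) = 0.143951.
c = 2·atan2(√a, √(1−a)) = 0.77831 rad → d = 6371·c ≈ 4958.64 km.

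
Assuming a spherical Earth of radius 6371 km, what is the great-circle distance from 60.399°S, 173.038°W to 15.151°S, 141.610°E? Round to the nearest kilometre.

6203 km

Δλ = 141.610 − -173.038 = 314.648°; wrapped into (−180°, 180°]: -45.352°.
Δφ = -15.151 − -60.399 = 45.248°.
a = sin²(Δφ/2) + cos φ₁ · cos φ₂ · sin²(Δλ/2) = 0.218843.
c = 2·atan2(√a, √(1−a)) = 0.97361 rad → d = 6371·c ≈ 6202.90 km.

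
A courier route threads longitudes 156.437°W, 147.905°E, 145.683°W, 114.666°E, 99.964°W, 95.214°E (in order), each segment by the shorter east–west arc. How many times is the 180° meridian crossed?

Leg 1: -156.437° → +147.905°, shortest Δλ = -55.658° (west) — crosses 180°.
Leg 2: +147.905° → -145.683°, shortest Δλ = 66.412° (east) — crosses 180°.
Leg 3: -145.683° → +114.666°, shortest Δλ = -99.651° (west) — crosses 180°.
Leg 4: +114.666° → -99.964°, shortest Δλ = 145.37° (east) — crosses 180°.
Leg 5: -99.964° → +95.214°, shortest Δλ = -164.822° (west) — crosses 180°.
Total crossings: 5.

5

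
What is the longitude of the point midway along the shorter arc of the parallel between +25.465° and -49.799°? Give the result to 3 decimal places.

Signed shortest Δλ from +25.465° to -49.799° is -75.264°.
Midpoint longitude = +25.465° + (-75.264°)/2 = +25.465° − 37.632° = -12.167°.

-12.167°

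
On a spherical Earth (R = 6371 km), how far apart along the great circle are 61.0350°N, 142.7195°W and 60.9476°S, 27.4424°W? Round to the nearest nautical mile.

Δλ = -27.4424 − -142.7195 = 115.2771°.
Δφ = -60.9476 − 61.0350 = -121.9826°.
a = sin²(Δφ/2) + cos φ₁ · cos φ₂ · sin²(Δλ/2) = 0.932623.
c = 2·atan2(√a, √(1−a)) = 2.61644 rad → d = 6371·c ≈ 16669.33 km ≈ 9000.72 nmi.

9001 nmi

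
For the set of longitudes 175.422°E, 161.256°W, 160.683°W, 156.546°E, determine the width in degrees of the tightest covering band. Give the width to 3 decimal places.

Sort the longitudes: -161.256°, -160.683°, +156.546°, +175.422°.
Eastward gaps between consecutive values (wrapping around): 0.573°, 317.229°, 18.876°, 23.322°.
Largest gap = 317.229° ⇒ minimal covering band is its complement: 360° − 317.229° = 42.771°.
Band runs from +156.546° eastward to -160.683°, crossing the antimeridian.

42.771°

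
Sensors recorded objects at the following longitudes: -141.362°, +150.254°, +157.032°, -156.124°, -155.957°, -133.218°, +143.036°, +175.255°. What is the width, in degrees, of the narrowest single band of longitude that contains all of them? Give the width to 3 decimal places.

83.746°

Sort the longitudes: -156.124°, -155.957°, -141.362°, -133.218°, +143.036°, +150.254°, +157.032°, +175.255°.
Eastward gaps between consecutive values (wrapping around): 0.167°, 14.595°, 8.144°, 276.254°, 7.218°, 6.778°, 18.223°, 28.621°.
Largest gap = 276.254° ⇒ minimal covering band is its complement: 360° − 276.254° = 83.746°.
Band runs from +143.036° eastward to -133.218°, crossing the antimeridian.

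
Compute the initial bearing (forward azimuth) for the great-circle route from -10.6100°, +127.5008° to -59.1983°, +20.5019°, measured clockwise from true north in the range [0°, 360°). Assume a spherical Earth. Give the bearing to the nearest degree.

Δλ = 20.5019 − 127.5008 = -106.9989°.
θ = atan2( sin Δλ · cos φ₂ , cos φ₁ · sin φ₂ − sin φ₁ · cos φ₂ · cos Δλ )
  = atan2(-0.48970, -0.87182) = -150.677° → normalised to [0°, 360°): 209.323°.

209°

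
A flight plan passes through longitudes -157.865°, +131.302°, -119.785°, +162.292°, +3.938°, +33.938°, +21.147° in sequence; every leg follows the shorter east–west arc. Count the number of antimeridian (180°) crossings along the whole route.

3

Leg 1: -157.865° → +131.302°, shortest Δλ = -70.833° (west) — crosses 180°.
Leg 2: +131.302° → -119.785°, shortest Δλ = 108.913° (east) — crosses 180°.
Leg 3: -119.785° → +162.292°, shortest Δλ = -77.923° (west) — crosses 180°.
Leg 4: +162.292° → +3.938°, shortest Δλ = -158.354° (west) — does not cross 180°.
Leg 5: +3.938° → +33.938°, shortest Δλ = 30.0° (east) — does not cross 180°.
Leg 6: +33.938° → +21.147°, shortest Δλ = -12.791° (west) — does not cross 180°.
Total crossings: 3.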